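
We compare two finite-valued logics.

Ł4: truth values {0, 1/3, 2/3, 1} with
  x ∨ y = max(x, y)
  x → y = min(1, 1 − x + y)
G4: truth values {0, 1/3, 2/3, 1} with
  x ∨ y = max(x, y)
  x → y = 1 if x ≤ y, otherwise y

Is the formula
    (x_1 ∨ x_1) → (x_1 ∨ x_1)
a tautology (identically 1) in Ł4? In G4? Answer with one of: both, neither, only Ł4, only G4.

In Ł4: every assignment gives 1 — tautology.
In G4: every assignment gives 1 — tautology.

both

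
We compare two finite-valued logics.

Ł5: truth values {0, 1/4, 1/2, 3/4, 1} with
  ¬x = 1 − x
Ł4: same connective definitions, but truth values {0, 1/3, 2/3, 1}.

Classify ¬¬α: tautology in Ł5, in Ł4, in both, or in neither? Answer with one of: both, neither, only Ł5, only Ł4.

In Ł5: at α = 0 the value is 0 — not a tautology.
In Ł4: at α = 0 the value is 0 — not a tautology.

neither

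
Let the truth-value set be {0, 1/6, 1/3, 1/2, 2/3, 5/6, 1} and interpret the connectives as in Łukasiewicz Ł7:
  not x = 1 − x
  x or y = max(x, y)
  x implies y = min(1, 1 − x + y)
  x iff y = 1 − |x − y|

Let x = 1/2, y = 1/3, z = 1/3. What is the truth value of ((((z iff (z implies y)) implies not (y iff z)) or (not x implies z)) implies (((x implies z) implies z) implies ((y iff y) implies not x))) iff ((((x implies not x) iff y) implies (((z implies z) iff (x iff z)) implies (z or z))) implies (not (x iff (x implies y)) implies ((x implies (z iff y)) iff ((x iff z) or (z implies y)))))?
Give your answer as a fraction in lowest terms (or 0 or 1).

z implies y = 1/3 implies 1/3 = 1
z iff (z implies y) = 1/3 iff 1 = 1/3
y iff z = 1/3 iff 1/3 = 1
not (y iff z) = not 1 = 0
(z iff (z implies y)) implies not (y iff z) = 1/3 implies 0 = 2/3
not x = not 1/2 = 1/2
not x implies z = 1/2 implies 1/3 = 5/6
((z iff (z implies y)) implies not (y iff z)) or (not x implies z) = 2/3 or 5/6 = 5/6
x implies z = 1/2 implies 1/3 = 5/6
(x implies z) implies z = 5/6 implies 1/3 = 1/2
y iff y = 1/3 iff 1/3 = 1
not x = not 1/2 = 1/2
(y iff y) implies not x = 1 implies 1/2 = 1/2
((x implies z) implies z) implies ((y iff y) implies not x) = 1/2 implies 1/2 = 1
(((z iff (z implies y)) implies not (y iff z)) or (not x implies z)) implies (((x implies z) implies z) implies ((y iff y) implies not x)) = 5/6 implies 1 = 1
not x = not 1/2 = 1/2
x implies not x = 1/2 implies 1/2 = 1
(x implies not x) iff y = 1 iff 1/3 = 1/3
z implies z = 1/3 implies 1/3 = 1
x iff z = 1/2 iff 1/3 = 5/6
(z implies z) iff (x iff z) = 1 iff 5/6 = 5/6
z or z = 1/3 or 1/3 = 1/3
((z implies z) iff (x iff z)) implies (z or z) = 5/6 implies 1/3 = 1/2
((x implies not x) iff y) implies (((z implies z) iff (x iff z)) implies (z or z)) = 1/3 implies 1/2 = 1
x implies y = 1/2 implies 1/3 = 5/6
x iff (x implies y) = 1/2 iff 5/6 = 2/3
not (x iff (x implies y)) = not 2/3 = 1/3
z iff y = 1/3 iff 1/3 = 1
x implies (z iff y) = 1/2 implies 1 = 1
x iff z = 1/2 iff 1/3 = 5/6
z implies y = 1/3 implies 1/3 = 1
(x iff z) or (z implies y) = 5/6 or 1 = 1
(x implies (z iff y)) iff ((x iff z) or (z implies y)) = 1 iff 1 = 1
not (x iff (x implies y)) implies ((x implies (z iff y)) iff ((x iff z) or (z implies y))) = 1/3 implies 1 = 1
(((x implies not x) iff y) implies (((z implies z) iff (x iff z)) implies (z or z))) implies (not (x iff (x implies y)) implies ((x implies (z iff y)) iff ((x iff z) or (z implies y)))) = 1 implies 1 = 1
((((z iff (z implies y)) implies not (y iff z)) or (not x implies z)) implies (((x implies z) implies z) implies ((y iff y) implies not x))) iff ((((x implies not x) iff y) implies (((z implies z) iff (x iff z)) implies (z or z))) implies (not (x iff (x implies y)) implies ((x implies (z iff y)) iff ((x iff z) or (z implies y))))) = 1 iff 1 = 1

1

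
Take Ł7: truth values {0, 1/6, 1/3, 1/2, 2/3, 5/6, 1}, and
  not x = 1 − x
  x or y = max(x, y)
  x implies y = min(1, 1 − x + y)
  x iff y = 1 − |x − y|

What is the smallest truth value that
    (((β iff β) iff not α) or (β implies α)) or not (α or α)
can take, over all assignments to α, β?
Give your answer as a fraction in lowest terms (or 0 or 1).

1/2

Take α = 1/2, β = 1:
β iff β = 1 iff 1 = 1
not α = not 1/2 = 1/2
(β iff β) iff not α = 1 iff 1/2 = 1/2
β implies α = 1 implies 1/2 = 1/2
((β iff β) iff not α) or (β implies α) = 1/2 or 1/2 = 1/2
α or α = 1/2 or 1/2 = 1/2
not (α or α) = not 1/2 = 1/2
(((β iff β) iff not α) or (β implies α)) or not (α or α) = 1/2 or 1/2 = 1/2
No assignment yields a value below 1/2, so this is the minimum.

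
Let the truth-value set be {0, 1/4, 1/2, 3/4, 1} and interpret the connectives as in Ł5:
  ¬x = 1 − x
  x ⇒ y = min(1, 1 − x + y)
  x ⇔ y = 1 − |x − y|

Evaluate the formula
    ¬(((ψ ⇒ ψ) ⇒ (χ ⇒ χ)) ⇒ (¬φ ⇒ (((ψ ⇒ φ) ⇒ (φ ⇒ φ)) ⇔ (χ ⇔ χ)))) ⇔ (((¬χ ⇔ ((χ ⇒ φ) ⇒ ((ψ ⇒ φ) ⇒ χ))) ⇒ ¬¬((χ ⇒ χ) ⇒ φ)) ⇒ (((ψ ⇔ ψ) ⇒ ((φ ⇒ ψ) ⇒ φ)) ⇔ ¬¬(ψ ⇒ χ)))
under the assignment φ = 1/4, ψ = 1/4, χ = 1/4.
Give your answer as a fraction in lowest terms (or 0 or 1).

1/2

ψ ⇒ ψ = 1/4 ⇒ 1/4 = 1
χ ⇒ χ = 1/4 ⇒ 1/4 = 1
(ψ ⇒ ψ) ⇒ (χ ⇒ χ) = 1 ⇒ 1 = 1
¬φ = ¬1/4 = 3/4
ψ ⇒ φ = 1/4 ⇒ 1/4 = 1
φ ⇒ φ = 1/4 ⇒ 1/4 = 1
(ψ ⇒ φ) ⇒ (φ ⇒ φ) = 1 ⇒ 1 = 1
χ ⇔ χ = 1/4 ⇔ 1/4 = 1
((ψ ⇒ φ) ⇒ (φ ⇒ φ)) ⇔ (χ ⇔ χ) = 1 ⇔ 1 = 1
¬φ ⇒ (((ψ ⇒ φ) ⇒ (φ ⇒ φ)) ⇔ (χ ⇔ χ)) = 3/4 ⇒ 1 = 1
((ψ ⇒ ψ) ⇒ (χ ⇒ χ)) ⇒ (¬φ ⇒ (((ψ ⇒ φ) ⇒ (φ ⇒ φ)) ⇔ (χ ⇔ χ))) = 1 ⇒ 1 = 1
¬(((ψ ⇒ ψ) ⇒ (χ ⇒ χ)) ⇒ (¬φ ⇒ (((ψ ⇒ φ) ⇒ (φ ⇒ φ)) ⇔ (χ ⇔ χ)))) = ¬1 = 0
¬χ = ¬1/4 = 3/4
χ ⇒ φ = 1/4 ⇒ 1/4 = 1
ψ ⇒ φ = 1/4 ⇒ 1/4 = 1
(ψ ⇒ φ) ⇒ χ = 1 ⇒ 1/4 = 1/4
(χ ⇒ φ) ⇒ ((ψ ⇒ φ) ⇒ χ) = 1 ⇒ 1/4 = 1/4
¬χ ⇔ ((χ ⇒ φ) ⇒ ((ψ ⇒ φ) ⇒ χ)) = 3/4 ⇔ 1/4 = 1/2
χ ⇒ χ = 1/4 ⇒ 1/4 = 1
(χ ⇒ χ) ⇒ φ = 1 ⇒ 1/4 = 1/4
¬((χ ⇒ χ) ⇒ φ) = ¬1/4 = 3/4
¬¬((χ ⇒ χ) ⇒ φ) = ¬3/4 = 1/4
(¬χ ⇔ ((χ ⇒ φ) ⇒ ((ψ ⇒ φ) ⇒ χ))) ⇒ ¬¬((χ ⇒ χ) ⇒ φ) = 1/2 ⇒ 1/4 = 3/4
ψ ⇔ ψ = 1/4 ⇔ 1/4 = 1
φ ⇒ ψ = 1/4 ⇒ 1/4 = 1
(φ ⇒ ψ) ⇒ φ = 1 ⇒ 1/4 = 1/4
(ψ ⇔ ψ) ⇒ ((φ ⇒ ψ) ⇒ φ) = 1 ⇒ 1/4 = 1/4
ψ ⇒ χ = 1/4 ⇒ 1/4 = 1
¬(ψ ⇒ χ) = ¬1 = 0
¬¬(ψ ⇒ χ) = ¬0 = 1
((ψ ⇔ ψ) ⇒ ((φ ⇒ ψ) ⇒ φ)) ⇔ ¬¬(ψ ⇒ χ) = 1/4 ⇔ 1 = 1/4
((¬χ ⇔ ((χ ⇒ φ) ⇒ ((ψ ⇒ φ) ⇒ χ))) ⇒ ¬¬((χ ⇒ χ) ⇒ φ)) ⇒ (((ψ ⇔ ψ) ⇒ ((φ ⇒ ψ) ⇒ φ)) ⇔ ¬¬(ψ ⇒ χ)) = 3/4 ⇒ 1/4 = 1/2
¬(((ψ ⇒ ψ) ⇒ (χ ⇒ χ)) ⇒ (¬φ ⇒ (((ψ ⇒ φ) ⇒ (φ ⇒ φ)) ⇔ (χ ⇔ χ)))) ⇔ (((¬χ ⇔ ((χ ⇒ φ) ⇒ ((ψ ⇒ φ) ⇒ χ))) ⇒ ¬¬((χ ⇒ χ) ⇒ φ)) ⇒ (((ψ ⇔ ψ) ⇒ ((φ ⇒ ψ) ⇒ φ)) ⇔ ¬¬(ψ ⇒ χ))) = 0 ⇔ 1/2 = 1/2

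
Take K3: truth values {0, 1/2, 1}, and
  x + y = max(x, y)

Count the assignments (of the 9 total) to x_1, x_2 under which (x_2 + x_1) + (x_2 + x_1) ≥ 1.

5

x_1 = 0, x_2 = 0 ↦ 0  <
x_1 = 0, x_2 = 1/2 ↦ 1/2  <
x_1 = 0, x_2 = 1 ↦ 1  ≥
x_1 = 1/2, x_2 = 0 ↦ 1/2  <
x_1 = 1/2, x_2 = 1/2 ↦ 1/2  <
x_1 = 1/2, x_2 = 1 ↦ 1  ≥
x_1 = 1, x_2 = 0 ↦ 1  ≥
x_1 = 1, x_2 = 1/2 ↦ 1  ≥
x_1 = 1, x_2 = 1 ↦ 1  ≥
So 5 of the 9 assignments meet the threshold.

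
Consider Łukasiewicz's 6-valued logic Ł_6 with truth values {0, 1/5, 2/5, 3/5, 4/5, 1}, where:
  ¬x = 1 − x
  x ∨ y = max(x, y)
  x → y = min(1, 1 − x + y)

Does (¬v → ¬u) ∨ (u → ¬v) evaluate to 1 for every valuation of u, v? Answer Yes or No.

Counterexample: take u = 4/5, v = 2/5.
¬v = ¬2/5 = 3/5
¬u = ¬4/5 = 1/5
¬v → ¬u = 3/5 → 1/5 = 3/5
¬v = ¬2/5 = 3/5
u → ¬v = 4/5 → 3/5 = 4/5
(¬v → ¬u) ∨ (u → ¬v) = 3/5 ∨ 4/5 = 4/5
This gives 4/5 ≠ 1.

No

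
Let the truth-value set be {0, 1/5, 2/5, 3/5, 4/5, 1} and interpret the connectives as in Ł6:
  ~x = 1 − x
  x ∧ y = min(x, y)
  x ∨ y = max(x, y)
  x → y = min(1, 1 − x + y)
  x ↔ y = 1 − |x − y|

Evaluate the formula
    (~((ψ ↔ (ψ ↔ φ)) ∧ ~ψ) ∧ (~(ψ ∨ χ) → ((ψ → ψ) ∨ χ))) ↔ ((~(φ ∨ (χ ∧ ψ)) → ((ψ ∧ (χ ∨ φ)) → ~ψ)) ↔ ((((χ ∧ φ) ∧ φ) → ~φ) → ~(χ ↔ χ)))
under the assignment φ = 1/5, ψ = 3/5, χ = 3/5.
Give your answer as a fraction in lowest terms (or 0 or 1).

2/5

ψ ↔ φ = 3/5 ↔ 1/5 = 3/5
ψ ↔ (ψ ↔ φ) = 3/5 ↔ 3/5 = 1
~ψ = ~3/5 = 2/5
(ψ ↔ (ψ ↔ φ)) ∧ ~ψ = 1 ∧ 2/5 = 2/5
~((ψ ↔ (ψ ↔ φ)) ∧ ~ψ) = ~2/5 = 3/5
ψ ∨ χ = 3/5 ∨ 3/5 = 3/5
~(ψ ∨ χ) = ~3/5 = 2/5
ψ → ψ = 3/5 → 3/5 = 1
(ψ → ψ) ∨ χ = 1 ∨ 3/5 = 1
~(ψ ∨ χ) → ((ψ → ψ) ∨ χ) = 2/5 → 1 = 1
~((ψ ↔ (ψ ↔ φ)) ∧ ~ψ) ∧ (~(ψ ∨ χ) → ((ψ → ψ) ∨ χ)) = 3/5 ∧ 1 = 3/5
χ ∧ ψ = 3/5 ∧ 3/5 = 3/5
φ ∨ (χ ∧ ψ) = 1/5 ∨ 3/5 = 3/5
~(φ ∨ (χ ∧ ψ)) = ~3/5 = 2/5
χ ∨ φ = 3/5 ∨ 1/5 = 3/5
ψ ∧ (χ ∨ φ) = 3/5 ∧ 3/5 = 3/5
~ψ = ~3/5 = 2/5
(ψ ∧ (χ ∨ φ)) → ~ψ = 3/5 → 2/5 = 4/5
~(φ ∨ (χ ∧ ψ)) → ((ψ ∧ (χ ∨ φ)) → ~ψ) = 2/5 → 4/5 = 1
χ ∧ φ = 3/5 ∧ 1/5 = 1/5
(χ ∧ φ) ∧ φ = 1/5 ∧ 1/5 = 1/5
~φ = ~1/5 = 4/5
((χ ∧ φ) ∧ φ) → ~φ = 1/5 → 4/5 = 1
χ ↔ χ = 3/5 ↔ 3/5 = 1
~(χ ↔ χ) = ~1 = 0
(((χ ∧ φ) ∧ φ) → ~φ) → ~(χ ↔ χ) = 1 → 0 = 0
(~(φ ∨ (χ ∧ ψ)) → ((ψ ∧ (χ ∨ φ)) → ~ψ)) ↔ ((((χ ∧ φ) ∧ φ) → ~φ) → ~(χ ↔ χ)) = 1 ↔ 0 = 0
(~((ψ ↔ (ψ ↔ φ)) ∧ ~ψ) ∧ (~(ψ ∨ χ) → ((ψ → ψ) ∨ χ))) ↔ ((~(φ ∨ (χ ∧ ψ)) → ((ψ ∧ (χ ∨ φ)) → ~ψ)) ↔ ((((χ ∧ φ) ∧ φ) → ~φ) → ~(χ ↔ χ))) = 3/5 ↔ 0 = 2/5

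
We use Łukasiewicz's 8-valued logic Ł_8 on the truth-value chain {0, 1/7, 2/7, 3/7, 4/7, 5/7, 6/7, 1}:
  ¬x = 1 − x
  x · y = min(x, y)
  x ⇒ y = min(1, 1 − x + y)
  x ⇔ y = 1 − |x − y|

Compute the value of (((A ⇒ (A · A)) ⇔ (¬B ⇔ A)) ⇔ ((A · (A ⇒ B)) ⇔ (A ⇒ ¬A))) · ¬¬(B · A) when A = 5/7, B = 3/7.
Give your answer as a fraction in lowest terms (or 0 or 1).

A · A = 5/7 · 5/7 = 5/7
A ⇒ (A · A) = 5/7 ⇒ 5/7 = 1
¬B = ¬3/7 = 4/7
¬B ⇔ A = 4/7 ⇔ 5/7 = 6/7
(A ⇒ (A · A)) ⇔ (¬B ⇔ A) = 1 ⇔ 6/7 = 6/7
A ⇒ B = 5/7 ⇒ 3/7 = 5/7
A · (A ⇒ B) = 5/7 · 5/7 = 5/7
¬A = ¬5/7 = 2/7
A ⇒ ¬A = 5/7 ⇒ 2/7 = 4/7
(A · (A ⇒ B)) ⇔ (A ⇒ ¬A) = 5/7 ⇔ 4/7 = 6/7
((A ⇒ (A · A)) ⇔ (¬B ⇔ A)) ⇔ ((A · (A ⇒ B)) ⇔ (A ⇒ ¬A)) = 6/7 ⇔ 6/7 = 1
B · A = 3/7 · 5/7 = 3/7
¬(B · A) = ¬3/7 = 4/7
¬¬(B · A) = ¬4/7 = 3/7
(((A ⇒ (A · A)) ⇔ (¬B ⇔ A)) ⇔ ((A · (A ⇒ B)) ⇔ (A ⇒ ¬A))) · ¬¬(B · A) = 1 · 3/7 = 3/7

3/7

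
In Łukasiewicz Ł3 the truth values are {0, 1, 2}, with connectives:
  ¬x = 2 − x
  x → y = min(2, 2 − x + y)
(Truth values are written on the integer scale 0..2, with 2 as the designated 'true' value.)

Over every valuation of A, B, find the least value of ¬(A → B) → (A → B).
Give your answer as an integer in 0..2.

0

Take A = 2, B = 0:
A → B = 2 → 0 = 0
¬(A → B) = ¬0 = 2
A → B = 2 → 0 = 0
¬(A → B) → (A → B) = 2 → 0 = 0
No assignment yields a value below 0, so this is the minimum.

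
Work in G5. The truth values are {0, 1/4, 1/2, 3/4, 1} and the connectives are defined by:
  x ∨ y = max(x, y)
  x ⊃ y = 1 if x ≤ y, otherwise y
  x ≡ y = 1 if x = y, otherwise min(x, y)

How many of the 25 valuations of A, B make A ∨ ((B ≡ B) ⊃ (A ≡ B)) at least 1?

value 1: 9 assignments (counts)
value 3/4: 4 assignments
value 1/2: 4 assignments
value 1/4: 4 assignments
value 0: 4 assignments
So 9 of the 25 assignments meet the threshold.

9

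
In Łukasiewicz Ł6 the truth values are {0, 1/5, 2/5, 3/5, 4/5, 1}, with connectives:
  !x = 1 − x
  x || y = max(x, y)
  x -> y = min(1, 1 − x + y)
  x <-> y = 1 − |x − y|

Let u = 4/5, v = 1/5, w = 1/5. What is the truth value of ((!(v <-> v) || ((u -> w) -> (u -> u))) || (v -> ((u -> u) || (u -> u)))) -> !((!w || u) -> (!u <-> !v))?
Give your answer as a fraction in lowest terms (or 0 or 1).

2/5

v <-> v = 1/5 <-> 1/5 = 1
!(v <-> v) = !1 = 0
u -> w = 4/5 -> 1/5 = 2/5
u -> u = 4/5 -> 4/5 = 1
(u -> w) -> (u -> u) = 2/5 -> 1 = 1
!(v <-> v) || ((u -> w) -> (u -> u)) = 0 || 1 = 1
u -> u = 4/5 -> 4/5 = 1
u -> u = 4/5 -> 4/5 = 1
(u -> u) || (u -> u) = 1 || 1 = 1
v -> ((u -> u) || (u -> u)) = 1/5 -> 1 = 1
(!(v <-> v) || ((u -> w) -> (u -> u))) || (v -> ((u -> u) || (u -> u))) = 1 || 1 = 1
!w = !1/5 = 4/5
!w || u = 4/5 || 4/5 = 4/5
!u = !4/5 = 1/5
!v = !1/5 = 4/5
!u <-> !v = 1/5 <-> 4/5 = 2/5
(!w || u) -> (!u <-> !v) = 4/5 -> 2/5 = 3/5
!((!w || u) -> (!u <-> !v)) = !3/5 = 2/5
((!(v <-> v) || ((u -> w) -> (u -> u))) || (v -> ((u -> u) || (u -> u)))) -> !((!w || u) -> (!u <-> !v)) = 1 -> 2/5 = 2/5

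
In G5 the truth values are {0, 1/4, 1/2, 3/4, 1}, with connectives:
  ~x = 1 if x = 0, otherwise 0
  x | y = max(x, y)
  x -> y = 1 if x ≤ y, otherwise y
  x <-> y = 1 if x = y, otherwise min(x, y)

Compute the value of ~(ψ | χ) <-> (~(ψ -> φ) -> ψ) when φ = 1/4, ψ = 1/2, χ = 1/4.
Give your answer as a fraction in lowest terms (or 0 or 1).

ψ | χ = 1/2 | 1/4 = 1/2
~(ψ | χ) = ~1/2 = 0
ψ -> φ = 1/2 -> 1/4 = 1/4
~(ψ -> φ) = ~1/4 = 0
~(ψ -> φ) -> ψ = 0 -> 1/2 = 1
~(ψ | χ) <-> (~(ψ -> φ) -> ψ) = 0 <-> 1 = 0

0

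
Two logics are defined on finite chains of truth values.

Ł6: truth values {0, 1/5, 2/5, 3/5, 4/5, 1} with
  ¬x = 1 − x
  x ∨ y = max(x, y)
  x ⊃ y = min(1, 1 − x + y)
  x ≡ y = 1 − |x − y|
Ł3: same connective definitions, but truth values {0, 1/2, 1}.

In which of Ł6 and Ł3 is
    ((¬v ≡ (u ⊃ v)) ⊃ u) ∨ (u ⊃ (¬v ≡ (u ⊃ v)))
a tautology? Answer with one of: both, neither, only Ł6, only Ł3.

both

In Ł6: every assignment gives 1 — tautology.
In Ł3: every assignment gives 1 — tautology.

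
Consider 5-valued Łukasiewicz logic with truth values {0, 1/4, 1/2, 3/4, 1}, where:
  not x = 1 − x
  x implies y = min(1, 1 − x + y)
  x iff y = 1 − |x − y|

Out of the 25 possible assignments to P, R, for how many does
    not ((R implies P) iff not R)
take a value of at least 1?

1

value 1: 1 assignment (counts)
value 3/4: 3 assignments
value 1/2: 5 assignments
value 1/4: 7 assignments
value 0: 9 assignments
So 1 of the 25 assignments meets the threshold.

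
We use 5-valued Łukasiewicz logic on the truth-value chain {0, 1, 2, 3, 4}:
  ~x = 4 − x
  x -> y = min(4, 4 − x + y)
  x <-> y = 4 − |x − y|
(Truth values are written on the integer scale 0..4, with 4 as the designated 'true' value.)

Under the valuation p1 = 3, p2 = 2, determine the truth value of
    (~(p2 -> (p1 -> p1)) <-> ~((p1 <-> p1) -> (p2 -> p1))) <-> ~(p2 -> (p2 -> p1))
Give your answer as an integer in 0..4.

0

p1 -> p1 = 3 -> 3 = 4
p2 -> (p1 -> p1) = 2 -> 4 = 4
~(p2 -> (p1 -> p1)) = ~4 = 0
p1 <-> p1 = 3 <-> 3 = 4
p2 -> p1 = 2 -> 3 = 4
(p1 <-> p1) -> (p2 -> p1) = 4 -> 4 = 4
~((p1 <-> p1) -> (p2 -> p1)) = ~4 = 0
~(p2 -> (p1 -> p1)) <-> ~((p1 <-> p1) -> (p2 -> p1)) = 0 <-> 0 = 4
p2 -> p1 = 2 -> 3 = 4
p2 -> (p2 -> p1) = 2 -> 4 = 4
~(p2 -> (p2 -> p1)) = ~4 = 0
(~(p2 -> (p1 -> p1)) <-> ~((p1 <-> p1) -> (p2 -> p1))) <-> ~(p2 -> (p2 -> p1)) = 4 <-> 0 = 0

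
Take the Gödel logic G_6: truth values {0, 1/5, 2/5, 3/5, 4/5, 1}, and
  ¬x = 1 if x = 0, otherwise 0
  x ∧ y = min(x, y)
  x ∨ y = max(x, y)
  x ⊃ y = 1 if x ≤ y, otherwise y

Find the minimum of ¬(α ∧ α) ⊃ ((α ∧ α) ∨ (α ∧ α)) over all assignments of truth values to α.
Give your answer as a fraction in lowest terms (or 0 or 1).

Take α = 0:
α ∧ α = 0 ∧ 0 = 0
¬(α ∧ α) = ¬0 = 1
α ∧ α = 0 ∧ 0 = 0
α ∧ α = 0 ∧ 0 = 0
(α ∧ α) ∨ (α ∧ α) = 0 ∨ 0 = 0
¬(α ∧ α) ⊃ ((α ∧ α) ∨ (α ∧ α)) = 1 ⊃ 0 = 0
No assignment yields a value below 0, so this is the minimum.

0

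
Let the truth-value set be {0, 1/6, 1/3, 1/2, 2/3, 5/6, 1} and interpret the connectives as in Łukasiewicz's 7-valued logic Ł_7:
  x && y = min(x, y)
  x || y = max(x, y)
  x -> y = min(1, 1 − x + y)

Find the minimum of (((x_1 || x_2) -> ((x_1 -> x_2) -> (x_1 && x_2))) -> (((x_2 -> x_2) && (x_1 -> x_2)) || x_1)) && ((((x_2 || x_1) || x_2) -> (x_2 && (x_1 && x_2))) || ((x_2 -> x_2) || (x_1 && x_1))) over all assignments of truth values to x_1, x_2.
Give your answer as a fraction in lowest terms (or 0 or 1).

1/2

Take x_1 = 1/2, x_2 = 0:
x_1 || x_2 = 1/2 || 0 = 1/2
x_1 -> x_2 = 1/2 -> 0 = 1/2
x_1 && x_2 = 1/2 && 0 = 0
(x_1 -> x_2) -> (x_1 && x_2) = 1/2 -> 0 = 1/2
(x_1 || x_2) -> ((x_1 -> x_2) -> (x_1 && x_2)) = 1/2 -> 1/2 = 1
x_2 -> x_2 = 0 -> 0 = 1
x_1 -> x_2 = 1/2 -> 0 = 1/2
(x_2 -> x_2) && (x_1 -> x_2) = 1 && 1/2 = 1/2
((x_2 -> x_2) && (x_1 -> x_2)) || x_1 = 1/2 || 1/2 = 1/2
((x_1 || x_2) -> ((x_1 -> x_2) -> (x_1 && x_2))) -> (((x_2 -> x_2) && (x_1 -> x_2)) || x_1) = 1 -> 1/2 = 1/2
x_2 || x_1 = 0 || 1/2 = 1/2
(x_2 || x_1) || x_2 = 1/2 || 0 = 1/2
x_1 && x_2 = 1/2 && 0 = 0
x_2 && (x_1 && x_2) = 0 && 0 = 0
((x_2 || x_1) || x_2) -> (x_2 && (x_1 && x_2)) = 1/2 -> 0 = 1/2
x_2 -> x_2 = 0 -> 0 = 1
x_1 && x_1 = 1/2 && 1/2 = 1/2
(x_2 -> x_2) || (x_1 && x_1) = 1 || 1/2 = 1
(((x_2 || x_1) || x_2) -> (x_2 && (x_1 && x_2))) || ((x_2 -> x_2) || (x_1 && x_1)) = 1/2 || 1 = 1
(((x_1 || x_2) -> ((x_1 -> x_2) -> (x_1 && x_2))) -> (((x_2 -> x_2) && (x_1 -> x_2)) || x_1)) && ((((x_2 || x_1) || x_2) -> (x_2 && (x_1 && x_2))) || ((x_2 -> x_2) || (x_1 && x_1))) = 1/2 && 1 = 1/2
No assignment yields a value below 1/2, so this is the minimum.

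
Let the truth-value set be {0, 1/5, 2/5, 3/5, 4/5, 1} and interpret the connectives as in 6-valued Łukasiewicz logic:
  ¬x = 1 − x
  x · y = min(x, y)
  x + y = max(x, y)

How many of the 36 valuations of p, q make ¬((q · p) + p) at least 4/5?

12

value 1: 6 assignments (counts)
value 4/5: 6 assignments (counts)
value 3/5: 6 assignments
value 2/5: 6 assignments
value 1/5: 6 assignments
value 0: 6 assignments
So 12 of the 36 assignments meet the threshold.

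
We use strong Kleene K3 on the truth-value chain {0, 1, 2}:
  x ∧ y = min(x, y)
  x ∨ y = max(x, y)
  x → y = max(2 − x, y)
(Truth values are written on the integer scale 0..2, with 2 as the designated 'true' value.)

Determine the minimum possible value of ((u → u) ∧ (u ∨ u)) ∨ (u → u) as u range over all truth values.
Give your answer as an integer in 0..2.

1

Take u = 1:
u → u = 1 → 1 = 1
u ∨ u = 1 ∨ 1 = 1
(u → u) ∧ (u ∨ u) = 1 ∧ 1 = 1
u → u = 1 → 1 = 1
((u → u) ∧ (u ∨ u)) ∨ (u → u) = 1 ∨ 1 = 1
No assignment yields a value below 1, so this is the minimum.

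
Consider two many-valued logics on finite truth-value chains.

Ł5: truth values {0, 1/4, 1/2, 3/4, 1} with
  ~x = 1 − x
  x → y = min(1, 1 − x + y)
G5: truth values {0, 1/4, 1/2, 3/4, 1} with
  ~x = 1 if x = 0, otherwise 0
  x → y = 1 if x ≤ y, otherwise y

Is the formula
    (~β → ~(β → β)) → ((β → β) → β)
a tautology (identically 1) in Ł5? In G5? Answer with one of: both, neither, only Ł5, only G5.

In Ł5: every assignment gives 1 — tautology.
In G5: at β = 1/4 the value is 1/4 — not a tautology.

only Ł5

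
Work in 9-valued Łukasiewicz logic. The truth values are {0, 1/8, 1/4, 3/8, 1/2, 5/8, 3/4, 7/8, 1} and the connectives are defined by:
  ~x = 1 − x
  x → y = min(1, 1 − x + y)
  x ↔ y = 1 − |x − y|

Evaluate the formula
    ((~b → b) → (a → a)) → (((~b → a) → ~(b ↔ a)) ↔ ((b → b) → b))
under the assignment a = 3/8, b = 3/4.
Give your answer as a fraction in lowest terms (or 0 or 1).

~b = ~3/4 = 1/4
~b → b = 1/4 → 3/4 = 1
a → a = 3/8 → 3/8 = 1
(~b → b) → (a → a) = 1 → 1 = 1
~b = ~3/4 = 1/4
~b → a = 1/4 → 3/8 = 1
b ↔ a = 3/4 ↔ 3/8 = 5/8
~(b ↔ a) = ~5/8 = 3/8
(~b → a) → ~(b ↔ a) = 1 → 3/8 = 3/8
b → b = 3/4 → 3/4 = 1
(b → b) → b = 1 → 3/4 = 3/4
((~b → a) → ~(b ↔ a)) ↔ ((b → b) → b) = 3/8 ↔ 3/4 = 5/8
((~b → b) → (a → a)) → (((~b → a) → ~(b ↔ a)) ↔ ((b → b) → b)) = 1 → 5/8 = 5/8

5/8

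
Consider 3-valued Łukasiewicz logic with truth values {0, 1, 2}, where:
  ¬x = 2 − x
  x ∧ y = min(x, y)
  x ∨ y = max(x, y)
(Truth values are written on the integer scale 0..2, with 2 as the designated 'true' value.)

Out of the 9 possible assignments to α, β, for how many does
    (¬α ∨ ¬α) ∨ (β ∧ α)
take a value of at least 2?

4

α = 0, β = 0 ↦ 2  ≥
α = 0, β = 1 ↦ 2  ≥
α = 0, β = 2 ↦ 2  ≥
α = 1, β = 0 ↦ 1  <
α = 1, β = 1 ↦ 1  <
α = 1, β = 2 ↦ 1  <
α = 2, β = 0 ↦ 0  <
α = 2, β = 1 ↦ 1  <
α = 2, β = 2 ↦ 2  ≥
So 4 of the 9 assignments meet the threshold.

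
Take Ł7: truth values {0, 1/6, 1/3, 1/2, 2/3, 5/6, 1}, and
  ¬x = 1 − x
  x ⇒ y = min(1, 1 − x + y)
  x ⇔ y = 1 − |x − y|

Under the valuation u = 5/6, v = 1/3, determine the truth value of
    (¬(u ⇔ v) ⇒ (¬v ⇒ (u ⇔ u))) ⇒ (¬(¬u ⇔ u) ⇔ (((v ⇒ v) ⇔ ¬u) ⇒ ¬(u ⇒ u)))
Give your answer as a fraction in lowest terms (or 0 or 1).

5/6

u ⇔ v = 5/6 ⇔ 1/3 = 1/2
¬(u ⇔ v) = ¬1/2 = 1/2
¬v = ¬1/3 = 2/3
u ⇔ u = 5/6 ⇔ 5/6 = 1
¬v ⇒ (u ⇔ u) = 2/3 ⇒ 1 = 1
¬(u ⇔ v) ⇒ (¬v ⇒ (u ⇔ u)) = 1/2 ⇒ 1 = 1
¬u = ¬5/6 = 1/6
¬u ⇔ u = 1/6 ⇔ 5/6 = 1/3
¬(¬u ⇔ u) = ¬1/3 = 2/3
v ⇒ v = 1/3 ⇒ 1/3 = 1
¬u = ¬5/6 = 1/6
(v ⇒ v) ⇔ ¬u = 1 ⇔ 1/6 = 1/6
u ⇒ u = 5/6 ⇒ 5/6 = 1
¬(u ⇒ u) = ¬1 = 0
((v ⇒ v) ⇔ ¬u) ⇒ ¬(u ⇒ u) = 1/6 ⇒ 0 = 5/6
¬(¬u ⇔ u) ⇔ (((v ⇒ v) ⇔ ¬u) ⇒ ¬(u ⇒ u)) = 2/3 ⇔ 5/6 = 5/6
(¬(u ⇔ v) ⇒ (¬v ⇒ (u ⇔ u))) ⇒ (¬(¬u ⇔ u) ⇔ (((v ⇒ v) ⇔ ¬u) ⇒ ¬(u ⇒ u))) = 1 ⇒ 5/6 = 5/6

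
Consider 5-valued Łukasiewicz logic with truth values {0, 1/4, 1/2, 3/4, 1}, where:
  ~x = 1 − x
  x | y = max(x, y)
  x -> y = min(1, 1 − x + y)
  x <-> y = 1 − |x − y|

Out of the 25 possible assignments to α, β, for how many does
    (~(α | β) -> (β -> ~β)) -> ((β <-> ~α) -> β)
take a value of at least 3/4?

18

value 1: 13 assignments (counts)
value 3/4: 5 assignments (counts)
value 1/2: 4 assignments
value 1/4: 2 assignments
value 0: 1 assignment
So 18 of the 25 assignments meet the threshold.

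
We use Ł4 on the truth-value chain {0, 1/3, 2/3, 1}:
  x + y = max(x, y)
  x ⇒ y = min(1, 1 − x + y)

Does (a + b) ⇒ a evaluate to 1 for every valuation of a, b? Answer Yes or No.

No

Counterexample: take a = 0, b = 1/3.
a + b = 0 + 1/3 = 1/3
(a + b) ⇒ a = 1/3 ⇒ 0 = 2/3
This gives 2/3 ≠ 1.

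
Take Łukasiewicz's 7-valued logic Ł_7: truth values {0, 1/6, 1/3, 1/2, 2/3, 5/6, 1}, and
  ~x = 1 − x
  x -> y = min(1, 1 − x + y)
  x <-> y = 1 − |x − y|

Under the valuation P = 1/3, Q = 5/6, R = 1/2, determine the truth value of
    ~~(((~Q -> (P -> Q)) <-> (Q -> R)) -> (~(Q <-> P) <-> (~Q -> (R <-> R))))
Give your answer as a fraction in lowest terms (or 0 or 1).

5/6

~Q = ~5/6 = 1/6
P -> Q = 1/3 -> 5/6 = 1
~Q -> (P -> Q) = 1/6 -> 1 = 1
Q -> R = 5/6 -> 1/2 = 2/3
(~Q -> (P -> Q)) <-> (Q -> R) = 1 <-> 2/3 = 2/3
Q <-> P = 5/6 <-> 1/3 = 1/2
~(Q <-> P) = ~1/2 = 1/2
~Q = ~5/6 = 1/6
R <-> R = 1/2 <-> 1/2 = 1
~Q -> (R <-> R) = 1/6 -> 1 = 1
~(Q <-> P) <-> (~Q -> (R <-> R)) = 1/2 <-> 1 = 1/2
((~Q -> (P -> Q)) <-> (Q -> R)) -> (~(Q <-> P) <-> (~Q -> (R <-> R))) = 2/3 -> 1/2 = 5/6
~(((~Q -> (P -> Q)) <-> (Q -> R)) -> (~(Q <-> P) <-> (~Q -> (R <-> R)))) = ~5/6 = 1/6
~~(((~Q -> (P -> Q)) <-> (Q -> R)) -> (~(Q <-> P) <-> (~Q -> (R <-> R)))) = ~1/6 = 5/6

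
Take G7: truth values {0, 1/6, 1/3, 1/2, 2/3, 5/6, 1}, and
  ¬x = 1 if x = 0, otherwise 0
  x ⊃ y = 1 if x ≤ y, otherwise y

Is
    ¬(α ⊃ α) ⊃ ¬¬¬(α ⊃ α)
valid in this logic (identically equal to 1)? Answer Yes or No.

α = 0 ↦ 1
α = 1/6 ↦ 1
α = 1/3 ↦ 1
α = 1/2 ↦ 1
α = 2/3 ↦ 1
α = 5/6 ↦ 1
α = 1 ↦ 1
Every assignment gives a value ≥ 1.

Yes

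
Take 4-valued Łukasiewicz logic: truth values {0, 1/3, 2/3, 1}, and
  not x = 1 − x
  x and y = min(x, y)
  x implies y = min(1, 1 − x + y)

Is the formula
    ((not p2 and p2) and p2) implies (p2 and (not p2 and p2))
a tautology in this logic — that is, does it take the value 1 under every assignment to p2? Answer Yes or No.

Yes

p2 = 0 ↦ 1
p2 = 1/3 ↦ 1
p2 = 2/3 ↦ 1
p2 = 1 ↦ 1
Every assignment gives a value ≥ 1.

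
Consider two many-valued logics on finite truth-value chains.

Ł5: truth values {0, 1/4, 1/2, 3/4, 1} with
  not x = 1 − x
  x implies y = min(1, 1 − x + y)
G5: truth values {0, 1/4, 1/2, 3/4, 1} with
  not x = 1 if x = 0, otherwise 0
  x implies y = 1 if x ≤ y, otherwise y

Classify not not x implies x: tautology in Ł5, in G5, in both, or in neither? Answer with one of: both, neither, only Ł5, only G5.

In Ł5: every assignment gives 1 — tautology.
In G5: at x = 1/4 the value is 1/4 — not a tautology.

only Ł5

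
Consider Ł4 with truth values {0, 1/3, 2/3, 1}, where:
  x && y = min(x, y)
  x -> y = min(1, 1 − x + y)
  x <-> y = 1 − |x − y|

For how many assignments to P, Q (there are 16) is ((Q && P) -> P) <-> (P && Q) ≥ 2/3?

4

P = 0, Q = 0 ↦ 0  <
P = 0, Q = 1/3 ↦ 0  <
P = 0, Q = 2/3 ↦ 0  <
P = 0, Q = 1 ↦ 0  <
P = 1/3, Q = 0 ↦ 0  <
P = 1/3, Q = 1/3 ↦ 1/3  <
P = 1/3, Q = 2/3 ↦ 1/3  <
P = 1/3, Q = 1 ↦ 1/3  <
P = 2/3, Q = 0 ↦ 0  <
P = 2/3, Q = 1/3 ↦ 1/3  <
P = 2/3, Q = 2/3 ↦ 2/3  ≥
P = 2/3, Q = 1 ↦ 2/3  ≥
P = 1, Q = 0 ↦ 0  <
P = 1, Q = 1/3 ↦ 1/3  <
P = 1, Q = 2/3 ↦ 2/3  ≥
P = 1, Q = 1 ↦ 1  ≥
So 4 of the 16 assignments meet the threshold.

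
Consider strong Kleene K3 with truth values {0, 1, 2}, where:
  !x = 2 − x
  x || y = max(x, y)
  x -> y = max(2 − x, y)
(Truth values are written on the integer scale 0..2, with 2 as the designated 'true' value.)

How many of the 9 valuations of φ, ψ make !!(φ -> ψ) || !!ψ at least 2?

φ = 0, ψ = 0 ↦ 2  ≥
φ = 0, ψ = 1 ↦ 2  ≥
φ = 0, ψ = 2 ↦ 2  ≥
φ = 1, ψ = 0 ↦ 1  <
φ = 1, ψ = 1 ↦ 1  <
φ = 1, ψ = 2 ↦ 2  ≥
φ = 2, ψ = 0 ↦ 0  <
φ = 2, ψ = 1 ↦ 1  <
φ = 2, ψ = 2 ↦ 2  ≥
So 5 of the 9 assignments meet the threshold.

5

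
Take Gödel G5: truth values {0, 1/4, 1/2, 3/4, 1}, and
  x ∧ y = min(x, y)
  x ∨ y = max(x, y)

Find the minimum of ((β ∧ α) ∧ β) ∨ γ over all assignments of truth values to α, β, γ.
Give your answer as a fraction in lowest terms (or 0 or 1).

Take α = 0, β = 0, γ = 0:
β ∧ α = 0 ∧ 0 = 0
(β ∧ α) ∧ β = 0 ∧ 0 = 0
((β ∧ α) ∧ β) ∨ γ = 0 ∨ 0 = 0
No assignment yields a value below 0, so this is the minimum.

0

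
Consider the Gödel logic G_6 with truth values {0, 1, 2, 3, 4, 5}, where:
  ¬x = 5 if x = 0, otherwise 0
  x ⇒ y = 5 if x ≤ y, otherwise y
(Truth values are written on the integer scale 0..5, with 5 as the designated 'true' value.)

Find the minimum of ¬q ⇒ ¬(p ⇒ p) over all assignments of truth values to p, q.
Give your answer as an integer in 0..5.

Take p = 0, q = 0:
¬q = ¬0 = 5
p ⇒ p = 0 ⇒ 0 = 5
¬(p ⇒ p) = ¬5 = 0
¬q ⇒ ¬(p ⇒ p) = 5 ⇒ 0 = 0
No assignment yields a value below 0, so this is the minimum.

0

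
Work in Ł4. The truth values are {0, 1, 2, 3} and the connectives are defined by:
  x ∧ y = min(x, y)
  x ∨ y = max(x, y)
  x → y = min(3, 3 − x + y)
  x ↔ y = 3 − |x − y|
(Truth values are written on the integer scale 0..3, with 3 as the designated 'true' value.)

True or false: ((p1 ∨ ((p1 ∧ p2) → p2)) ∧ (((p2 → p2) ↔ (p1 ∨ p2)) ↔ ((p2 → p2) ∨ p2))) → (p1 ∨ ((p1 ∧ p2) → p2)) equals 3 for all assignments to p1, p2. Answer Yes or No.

p1 = 0, p2 = 0 ↦ 3
p1 = 0, p2 = 1 ↦ 3
p1 = 0, p2 = 2 ↦ 3
p1 = 0, p2 = 3 ↦ 3
p1 = 1, p2 = 0 ↦ 3
p1 = 1, p2 = 1 ↦ 3
p1 = 1, p2 = 2 ↦ 3
p1 = 1, p2 = 3 ↦ 3
p1 = 2, p2 = 0 ↦ 3
p1 = 2, p2 = 1 ↦ 3
p1 = 2, p2 = 2 ↦ 3
p1 = 2, p2 = 3 ↦ 3
p1 = 3, p2 = 0 ↦ 3
p1 = 3, p2 = 1 ↦ 3
p1 = 3, p2 = 2 ↦ 3
p1 = 3, p2 = 3 ↦ 3
Every assignment gives a value ≥ 3.

Yes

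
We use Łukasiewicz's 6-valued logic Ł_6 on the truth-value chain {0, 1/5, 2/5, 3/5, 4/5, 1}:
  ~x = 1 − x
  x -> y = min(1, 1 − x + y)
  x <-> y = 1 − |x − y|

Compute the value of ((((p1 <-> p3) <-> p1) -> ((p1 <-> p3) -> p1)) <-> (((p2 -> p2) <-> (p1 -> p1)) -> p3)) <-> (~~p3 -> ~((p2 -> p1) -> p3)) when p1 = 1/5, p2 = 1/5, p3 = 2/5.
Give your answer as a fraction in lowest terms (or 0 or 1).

2/5

p1 <-> p3 = 1/5 <-> 2/5 = 4/5
(p1 <-> p3) <-> p1 = 4/5 <-> 1/5 = 2/5
p1 <-> p3 = 1/5 <-> 2/5 = 4/5
(p1 <-> p3) -> p1 = 4/5 -> 1/5 = 2/5
((p1 <-> p3) <-> p1) -> ((p1 <-> p3) -> p1) = 2/5 -> 2/5 = 1
p2 -> p2 = 1/5 -> 1/5 = 1
p1 -> p1 = 1/5 -> 1/5 = 1
(p2 -> p2) <-> (p1 -> p1) = 1 <-> 1 = 1
((p2 -> p2) <-> (p1 -> p1)) -> p3 = 1 -> 2/5 = 2/5
(((p1 <-> p3) <-> p1) -> ((p1 <-> p3) -> p1)) <-> (((p2 -> p2) <-> (p1 -> p1)) -> p3) = 1 <-> 2/5 = 2/5
~p3 = ~2/5 = 3/5
~~p3 = ~3/5 = 2/5
p2 -> p1 = 1/5 -> 1/5 = 1
(p2 -> p1) -> p3 = 1 -> 2/5 = 2/5
~((p2 -> p1) -> p3) = ~2/5 = 3/5
~~p3 -> ~((p2 -> p1) -> p3) = 2/5 -> 3/5 = 1
((((p1 <-> p3) <-> p1) -> ((p1 <-> p3) -> p1)) <-> (((p2 -> p2) <-> (p1 -> p1)) -> p3)) <-> (~~p3 -> ~((p2 -> p1) -> p3)) = 2/5 <-> 1 = 2/5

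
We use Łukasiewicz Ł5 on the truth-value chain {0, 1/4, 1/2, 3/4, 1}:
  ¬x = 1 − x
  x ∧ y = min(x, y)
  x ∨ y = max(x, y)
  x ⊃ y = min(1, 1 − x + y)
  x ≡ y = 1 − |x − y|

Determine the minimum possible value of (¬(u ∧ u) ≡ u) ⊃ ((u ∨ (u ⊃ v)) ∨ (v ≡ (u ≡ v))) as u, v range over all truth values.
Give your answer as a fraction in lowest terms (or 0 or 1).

1/2

Take u = 1/2, v = 0:
u ∧ u = 1/2 ∧ 1/2 = 1/2
¬(u ∧ u) = ¬1/2 = 1/2
¬(u ∧ u) ≡ u = 1/2 ≡ 1/2 = 1
u ⊃ v = 1/2 ⊃ 0 = 1/2
u ∨ (u ⊃ v) = 1/2 ∨ 1/2 = 1/2
u ≡ v = 1/2 ≡ 0 = 1/2
v ≡ (u ≡ v) = 0 ≡ 1/2 = 1/2
(u ∨ (u ⊃ v)) ∨ (v ≡ (u ≡ v)) = 1/2 ∨ 1/2 = 1/2
(¬(u ∧ u) ≡ u) ⊃ ((u ∨ (u ⊃ v)) ∨ (v ≡ (u ≡ v))) = 1 ⊃ 1/2 = 1/2
No assignment yields a value below 1/2, so this is the minimum.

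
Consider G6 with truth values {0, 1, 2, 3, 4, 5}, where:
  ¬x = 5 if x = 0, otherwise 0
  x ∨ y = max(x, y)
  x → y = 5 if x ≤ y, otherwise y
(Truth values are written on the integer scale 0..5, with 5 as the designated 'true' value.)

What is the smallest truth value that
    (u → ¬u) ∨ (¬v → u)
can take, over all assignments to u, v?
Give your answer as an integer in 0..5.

Take u = 1, v = 0:
¬u = ¬1 = 0
u → ¬u = 1 → 0 = 0
¬v = ¬0 = 5
¬v → u = 5 → 1 = 1
(u → ¬u) ∨ (¬v → u) = 0 ∨ 1 = 1
No assignment yields a value below 1, so this is the minimum.

1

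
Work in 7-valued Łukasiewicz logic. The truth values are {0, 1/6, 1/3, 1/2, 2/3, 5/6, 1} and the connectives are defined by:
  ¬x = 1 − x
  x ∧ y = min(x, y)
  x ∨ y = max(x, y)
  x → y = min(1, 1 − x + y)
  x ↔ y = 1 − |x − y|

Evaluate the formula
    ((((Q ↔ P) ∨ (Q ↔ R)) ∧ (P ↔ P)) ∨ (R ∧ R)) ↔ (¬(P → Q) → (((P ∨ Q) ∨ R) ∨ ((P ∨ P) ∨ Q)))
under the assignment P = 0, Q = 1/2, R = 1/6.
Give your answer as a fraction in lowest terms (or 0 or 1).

2/3

Q ↔ P = 1/2 ↔ 0 = 1/2
Q ↔ R = 1/2 ↔ 1/6 = 2/3
(Q ↔ P) ∨ (Q ↔ R) = 1/2 ∨ 2/3 = 2/3
P ↔ P = 0 ↔ 0 = 1
((Q ↔ P) ∨ (Q ↔ R)) ∧ (P ↔ P) = 2/3 ∧ 1 = 2/3
R ∧ R = 1/6 ∧ 1/6 = 1/6
(((Q ↔ P) ∨ (Q ↔ R)) ∧ (P ↔ P)) ∨ (R ∧ R) = 2/3 ∨ 1/6 = 2/3
P → Q = 0 → 1/2 = 1
¬(P → Q) = ¬1 = 0
P ∨ Q = 0 ∨ 1/2 = 1/2
(P ∨ Q) ∨ R = 1/2 ∨ 1/6 = 1/2
P ∨ P = 0 ∨ 0 = 0
(P ∨ P) ∨ Q = 0 ∨ 1/2 = 1/2
((P ∨ Q) ∨ R) ∨ ((P ∨ P) ∨ Q) = 1/2 ∨ 1/2 = 1/2
¬(P → Q) → (((P ∨ Q) ∨ R) ∨ ((P ∨ P) ∨ Q)) = 0 → 1/2 = 1
((((Q ↔ P) ∨ (Q ↔ R)) ∧ (P ↔ P)) ∨ (R ∧ R)) ↔ (¬(P → Q) → (((P ∨ Q) ∨ R) ∨ ((P ∨ P) ∨ Q))) = 2/3 ↔ 1 = 2/3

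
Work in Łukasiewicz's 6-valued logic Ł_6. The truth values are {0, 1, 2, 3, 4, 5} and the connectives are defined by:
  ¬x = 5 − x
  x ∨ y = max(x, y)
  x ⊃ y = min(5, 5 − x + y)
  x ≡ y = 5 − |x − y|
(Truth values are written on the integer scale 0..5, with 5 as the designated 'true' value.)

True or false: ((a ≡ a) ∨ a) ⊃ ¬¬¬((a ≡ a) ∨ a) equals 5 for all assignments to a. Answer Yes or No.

Counterexample: take a = 0.
a ≡ a = 0 ≡ 0 = 5
(a ≡ a) ∨ a = 5 ∨ 0 = 5
a ≡ a = 0 ≡ 0 = 5
(a ≡ a) ∨ a = 5 ∨ 0 = 5
¬((a ≡ a) ∨ a) = ¬5 = 0
¬¬((a ≡ a) ∨ a) = ¬0 = 5
¬¬¬((a ≡ a) ∨ a) = ¬5 = 0
((a ≡ a) ∨ a) ⊃ ¬¬¬((a ≡ a) ∨ a) = 5 ⊃ 0 = 0
This gives 0 ≠ 5.

No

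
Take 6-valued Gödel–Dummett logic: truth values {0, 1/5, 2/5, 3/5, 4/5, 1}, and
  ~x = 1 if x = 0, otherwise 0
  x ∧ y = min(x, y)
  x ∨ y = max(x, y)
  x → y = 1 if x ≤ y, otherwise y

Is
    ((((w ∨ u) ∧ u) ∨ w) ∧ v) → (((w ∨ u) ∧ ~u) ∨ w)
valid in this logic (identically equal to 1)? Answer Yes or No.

No

Counterexample: take u = 1/5, v = 1/5, w = 0.
w ∨ u = 0 ∨ 1/5 = 1/5
(w ∨ u) ∧ u = 1/5 ∧ 1/5 = 1/5
((w ∨ u) ∧ u) ∨ w = 1/5 ∨ 0 = 1/5
(((w ∨ u) ∧ u) ∨ w) ∧ v = 1/5 ∧ 1/5 = 1/5
w ∨ u = 0 ∨ 1/5 = 1/5
~u = ~1/5 = 0
(w ∨ u) ∧ ~u = 1/5 ∧ 0 = 0
((w ∨ u) ∧ ~u) ∨ w = 0 ∨ 0 = 0
((((w ∨ u) ∧ u) ∨ w) ∧ v) → (((w ∨ u) ∧ ~u) ∨ w) = 1/5 → 0 = 0
This gives 0 ≠ 1.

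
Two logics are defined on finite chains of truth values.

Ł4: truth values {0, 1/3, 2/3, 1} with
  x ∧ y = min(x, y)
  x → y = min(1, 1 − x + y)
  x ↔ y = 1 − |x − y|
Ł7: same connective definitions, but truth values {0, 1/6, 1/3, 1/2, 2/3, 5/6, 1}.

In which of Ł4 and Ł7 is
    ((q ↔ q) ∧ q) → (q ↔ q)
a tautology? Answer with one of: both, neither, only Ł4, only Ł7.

In Ł4: every assignment gives 1 — tautology.
In Ł7: every assignment gives 1 — tautology.

both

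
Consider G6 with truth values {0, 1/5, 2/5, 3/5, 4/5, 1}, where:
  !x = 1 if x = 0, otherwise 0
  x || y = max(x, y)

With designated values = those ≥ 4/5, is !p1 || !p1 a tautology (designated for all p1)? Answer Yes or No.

Counterexample: take p1 = 1/5.
!p1 = !1/5 = 0
!p1 || !p1 = 0 || 0 = 0
This gives 0, which is below 4/5.

No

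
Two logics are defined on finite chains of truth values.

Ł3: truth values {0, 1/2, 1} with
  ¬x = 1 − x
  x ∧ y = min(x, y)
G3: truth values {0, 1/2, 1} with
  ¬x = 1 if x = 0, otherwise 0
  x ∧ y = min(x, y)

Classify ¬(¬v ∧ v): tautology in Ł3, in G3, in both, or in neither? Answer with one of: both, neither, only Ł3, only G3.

In Ł3: at v = 1/2 the value is 1/2 — not a tautology.
In G3: every assignment gives 1 — tautology.

only G3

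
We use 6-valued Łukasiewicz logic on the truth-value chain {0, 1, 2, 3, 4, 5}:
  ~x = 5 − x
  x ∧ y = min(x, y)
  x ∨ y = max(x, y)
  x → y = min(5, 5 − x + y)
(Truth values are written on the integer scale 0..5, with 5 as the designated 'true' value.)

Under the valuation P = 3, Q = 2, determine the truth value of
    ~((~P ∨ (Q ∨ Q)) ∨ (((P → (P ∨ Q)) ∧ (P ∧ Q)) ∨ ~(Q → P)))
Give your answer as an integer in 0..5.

~P = ~3 = 2
Q ∨ Q = 2 ∨ 2 = 2
~P ∨ (Q ∨ Q) = 2 ∨ 2 = 2
P ∨ Q = 3 ∨ 2 = 3
P → (P ∨ Q) = 3 → 3 = 5
P ∧ Q = 3 ∧ 2 = 2
(P → (P ∨ Q)) ∧ (P ∧ Q) = 5 ∧ 2 = 2
Q → P = 2 → 3 = 5
~(Q → P) = ~5 = 0
((P → (P ∨ Q)) ∧ (P ∧ Q)) ∨ ~(Q → P) = 2 ∨ 0 = 2
(~P ∨ (Q ∨ Q)) ∨ (((P → (P ∨ Q)) ∧ (P ∧ Q)) ∨ ~(Q → P)) = 2 ∨ 2 = 2
~((~P ∨ (Q ∨ Q)) ∨ (((P → (P ∨ Q)) ∧ (P ∧ Q)) ∨ ~(Q → P))) = ~2 = 3

3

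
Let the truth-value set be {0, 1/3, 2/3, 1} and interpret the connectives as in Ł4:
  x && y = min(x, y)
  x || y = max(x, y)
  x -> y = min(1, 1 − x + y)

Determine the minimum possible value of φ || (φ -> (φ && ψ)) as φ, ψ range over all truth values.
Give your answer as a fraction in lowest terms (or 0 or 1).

Take φ = 1/3, ψ = 0:
φ && ψ = 1/3 && 0 = 0
φ -> (φ && ψ) = 1/3 -> 0 = 2/3
φ || (φ -> (φ && ψ)) = 1/3 || 2/3 = 2/3
No assignment yields a value below 2/3, so this is the minimum.

2/3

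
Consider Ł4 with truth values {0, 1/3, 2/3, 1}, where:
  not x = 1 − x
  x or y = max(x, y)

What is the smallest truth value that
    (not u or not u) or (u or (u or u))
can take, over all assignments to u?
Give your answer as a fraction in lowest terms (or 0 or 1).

2/3

Take u = 1/3:
not u = not 1/3 = 2/3
not u = not 1/3 = 2/3
not u or not u = 2/3 or 2/3 = 2/3
u or u = 1/3 or 1/3 = 1/3
u or (u or u) = 1/3 or 1/3 = 1/3
(not u or not u) or (u or (u or u)) = 2/3 or 1/3 = 2/3
No assignment yields a value below 2/3, so this is the minimum.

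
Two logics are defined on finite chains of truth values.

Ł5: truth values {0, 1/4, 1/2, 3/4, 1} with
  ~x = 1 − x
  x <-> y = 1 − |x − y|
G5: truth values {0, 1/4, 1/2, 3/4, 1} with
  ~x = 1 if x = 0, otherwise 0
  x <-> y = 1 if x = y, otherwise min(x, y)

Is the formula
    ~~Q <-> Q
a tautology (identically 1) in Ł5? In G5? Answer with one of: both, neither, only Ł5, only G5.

In Ł5: every assignment gives 1 — tautology.
In G5: at Q = 1/4 the value is 1/4 — not a tautology.

only Ł5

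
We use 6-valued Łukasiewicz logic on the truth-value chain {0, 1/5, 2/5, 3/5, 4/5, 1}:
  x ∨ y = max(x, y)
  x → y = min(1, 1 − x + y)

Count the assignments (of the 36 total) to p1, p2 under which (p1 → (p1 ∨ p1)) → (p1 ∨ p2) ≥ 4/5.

20

value 1: 11 assignments (counts)
value 4/5: 9 assignments (counts)
value 3/5: 7 assignments
value 2/5: 5 assignments
value 1/5: 3 assignments
value 0: 1 assignment
So 20 of the 36 assignments meet the threshold.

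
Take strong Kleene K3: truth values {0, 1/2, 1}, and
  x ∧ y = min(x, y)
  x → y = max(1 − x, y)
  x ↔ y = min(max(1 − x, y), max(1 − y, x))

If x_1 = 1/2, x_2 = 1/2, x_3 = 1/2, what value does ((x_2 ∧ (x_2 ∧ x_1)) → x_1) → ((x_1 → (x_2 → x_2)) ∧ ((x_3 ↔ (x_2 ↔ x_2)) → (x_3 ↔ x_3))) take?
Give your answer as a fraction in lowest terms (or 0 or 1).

x_2 ∧ x_1 = 1/2 ∧ 1/2 = 1/2
x_2 ∧ (x_2 ∧ x_1) = 1/2 ∧ 1/2 = 1/2
(x_2 ∧ (x_2 ∧ x_1)) → x_1 = 1/2 → 1/2 = 1/2
x_2 → x_2 = 1/2 → 1/2 = 1/2
x_1 → (x_2 → x_2) = 1/2 → 1/2 = 1/2
x_2 ↔ x_2 = 1/2 ↔ 1/2 = 1/2
x_3 ↔ (x_2 ↔ x_2) = 1/2 ↔ 1/2 = 1/2
x_3 ↔ x_3 = 1/2 ↔ 1/2 = 1/2
(x_3 ↔ (x_2 ↔ x_2)) → (x_3 ↔ x_3) = 1/2 → 1/2 = 1/2
(x_1 → (x_2 → x_2)) ∧ ((x_3 ↔ (x_2 ↔ x_2)) → (x_3 ↔ x_3)) = 1/2 ∧ 1/2 = 1/2
((x_2 ∧ (x_2 ∧ x_1)) → x_1) → ((x_1 → (x_2 → x_2)) ∧ ((x_3 ↔ (x_2 ↔ x_2)) → (x_3 ↔ x_3))) = 1/2 → 1/2 = 1/2

1/2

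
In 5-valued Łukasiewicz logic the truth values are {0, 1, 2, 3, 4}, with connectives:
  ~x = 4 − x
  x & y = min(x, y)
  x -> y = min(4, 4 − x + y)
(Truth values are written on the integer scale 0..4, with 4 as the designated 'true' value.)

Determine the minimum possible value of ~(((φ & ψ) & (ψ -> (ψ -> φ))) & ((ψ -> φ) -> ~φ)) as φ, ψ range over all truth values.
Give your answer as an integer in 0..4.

Take φ = 2, ψ = 2:
φ & ψ = 2 & 2 = 2
ψ -> φ = 2 -> 2 = 4
ψ -> (ψ -> φ) = 2 -> 4 = 4
(φ & ψ) & (ψ -> (ψ -> φ)) = 2 & 4 = 2
ψ -> φ = 2 -> 2 = 4
~φ = ~2 = 2
(ψ -> φ) -> ~φ = 4 -> 2 = 2
((φ & ψ) & (ψ -> (ψ -> φ))) & ((ψ -> φ) -> ~φ) = 2 & 2 = 2
~(((φ & ψ) & (ψ -> (ψ -> φ))) & ((ψ -> φ) -> ~φ)) = ~2 = 2
No assignment yields a value below 2, so this is the minimum.

2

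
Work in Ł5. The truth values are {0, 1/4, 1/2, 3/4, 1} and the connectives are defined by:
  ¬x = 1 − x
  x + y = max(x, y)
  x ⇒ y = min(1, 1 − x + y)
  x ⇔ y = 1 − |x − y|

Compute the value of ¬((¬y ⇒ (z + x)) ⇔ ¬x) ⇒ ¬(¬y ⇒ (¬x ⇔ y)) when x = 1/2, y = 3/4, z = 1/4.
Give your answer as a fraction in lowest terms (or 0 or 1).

1/2

¬y = ¬3/4 = 1/4
z + x = 1/4 + 1/2 = 1/2
¬y ⇒ (z + x) = 1/4 ⇒ 1/2 = 1
¬x = ¬1/2 = 1/2
(¬y ⇒ (z + x)) ⇔ ¬x = 1 ⇔ 1/2 = 1/2
¬((¬y ⇒ (z + x)) ⇔ ¬x) = ¬1/2 = 1/2
¬y = ¬3/4 = 1/4
¬x = ¬1/2 = 1/2
¬x ⇔ y = 1/2 ⇔ 3/4 = 3/4
¬y ⇒ (¬x ⇔ y) = 1/4 ⇒ 3/4 = 1
¬(¬y ⇒ (¬x ⇔ y)) = ¬1 = 0
¬((¬y ⇒ (z + x)) ⇔ ¬x) ⇒ ¬(¬y ⇒ (¬x ⇔ y)) = 1/2 ⇒ 0 = 1/2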